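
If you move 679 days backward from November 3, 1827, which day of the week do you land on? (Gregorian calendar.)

First find the weekday of Nov 3, 1827. Doomsday rule: the anchor day for the 1800s is Friday. For year 27: 27÷12 = 2 r 3, and 3÷4 = 0, so 2+3+0 = 5.
Friday + 5 ≡ Wednesday — that's 1827's doomsday.
In November the doomsday date is Nov 7.
Nov 3 is 4 days before Nov 7; 4 mod 7 = 4, so Wednesday − 4 = Saturday.
679 mod 7 = 0, so 679 days before a Saturday is Saturday − 0 = Saturday.

Saturday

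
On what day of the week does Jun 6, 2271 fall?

Doomsday rule: the anchor day for the 2200s is Friday. For year 71: 71÷12 = 5 r 11, and 11÷4 = 2, so 5+11+2 = 18.
Friday + 18 ≡ Tuesday — that's 2271's doomsday.
In June the doomsday date is Jun 6.
Jun 6 is the doomsday itself: Tuesday.

Tuesday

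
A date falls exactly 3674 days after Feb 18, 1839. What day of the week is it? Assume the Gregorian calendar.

First find the weekday of Feb 18, 1839. Doomsday rule: the anchor day for the 1800s is Friday. For year 39: 39÷12 = 3 r 3, and 3÷4 = 0, so 3+3+0 = 6.
Friday + 6 ≡ Thursday — that's 1839's doomsday.
In February the doomsday date is Feb 28 (1839 is not a leap year).
Feb 18 is 10 days before Feb 28; 10 mod 7 = 3, so Thursday − 3 = Monday.
3674 mod 7 = 6, so 3674 days after a Monday is Monday + 6 = Sunday.

Sunday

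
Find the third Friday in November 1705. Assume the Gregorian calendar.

November 1, 1705 is a Sunday.
The first Friday is therefore November 6 (5 days later).
The third Friday is 6 + 2×7 = November 20.

November 20, 1705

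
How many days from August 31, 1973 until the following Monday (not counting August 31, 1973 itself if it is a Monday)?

Aug 31, 1973 is a Friday.
From Friday to the next Monday is 3 days.

3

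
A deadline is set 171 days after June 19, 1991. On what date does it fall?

December 7, 1991

Jun has 30 days: +12 → Jul 1, 1991 (159 left).
Jul has 31 days: +31 → Aug 1, 1991 (128 left).
Aug has 31 days: +31 → Sep 1, 1991 (97 left).
Sep has 30 days: +30 → Oct 1, 1991 (67 left).
Oct has 31 days: +31 → Nov 1, 1991 (36 left).
Nov has 30 days: +30 → Dec 1, 1991 (6 left).
+6 → Dec 7, 1991.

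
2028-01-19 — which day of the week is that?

Wednesday

Doomsday rule: the anchor day for the 2000s is Tuesday. For year 28: 28÷12 = 2 r 4, and 4÷4 = 1, so 2+4+1 = 7.
Tuesday + 7 ≡ Tuesday — that's 2028's doomsday.
In January the doomsday date is Jan 4 (2028 is a leap year (divisible by 4)).
Jan 19 is 15 days after Jan 4; 15 mod 7 = 1, so Tuesday + 1 = Wednesday.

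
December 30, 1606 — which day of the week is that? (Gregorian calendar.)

Saturday

Doomsday rule: the anchor day for the 1600s is Tuesday. For year 06: 6÷12 = 0 r 6, and 6÷4 = 1, so 0+6+1 = 7.
Tuesday + 7 ≡ Tuesday — that's 1606's doomsday.
In December the doomsday date is Dec 12.
Dec 30 is 18 days after Dec 12; 18 mod 7 = 4, so Tuesday + 4 = Saturday.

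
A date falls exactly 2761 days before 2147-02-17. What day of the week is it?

Tuesday

First find the weekday of Feb 17, 2147. Doomsday rule: the anchor day for the 2100s is Sunday. For year 47: 47÷12 = 3 r 11, and 11÷4 = 2, so 3+11+2 = 16.
Sunday + 16 ≡ Tuesday — that's 2147's doomsday.
In February the doomsday date is Feb 28 (2147 is not a leap year).
Feb 17 is 11 days before Feb 28; 11 mod 7 = 4, so Tuesday − 4 = Friday.
2761 mod 7 = 3, so 2761 days before a Friday is Friday − 3 = Tuesday.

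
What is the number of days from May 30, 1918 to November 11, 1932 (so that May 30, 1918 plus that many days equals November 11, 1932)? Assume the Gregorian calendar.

5279

May 30, 1918 → May 30, 1919: 365 days.
May 30, 1919 → May 30, 1920: 366 days (Feb 29, 1920 is in that span).
May 30, 1920 → May 30, 1921: 365 days.
May 30, 1921 → May 30, 1922: 365 days.
May 30, 1922 → May 30, 1923: 365 days.
May 30, 1923 → May 30, 1924: 366 days (Feb 29, 1924 is in that span).
May 30, 1924 → May 30, 1925: 365 days.
May 30, 1925 → May 30, 1926: 365 days.
May 30, 1926 → May 30, 1927: 365 days.
May 30, 1927 → May 30, 1928: 366 days (Feb 29, 1928 is in that span).
May 30, 1928 → May 30, 1929: 365 days.
May 30, 1929 → May 30, 1930: 365 days.
May 30, 1930 → May 30, 1931: 365 days.
May 30, 1931 → May 30, 1932: 366 days (Feb 29, 1932 is in that span).
May 30, 1932 → Jun 30, 1932: 31 days (May has 31).
Jun 30, 1932 → Jul 30, 1932: 30 days (June has 30).
Jul 30, 1932 → Aug 30, 1932: 31 days (July has 31).
Aug 30, 1932 → Sep 30, 1932: 31 days (August has 31).
Sep 30, 1932 → Oct 30, 1932: 30 days (September has 30).
Oct 30, 1932 → Nov 11, 1932: 12 days.
Total: 5279 days.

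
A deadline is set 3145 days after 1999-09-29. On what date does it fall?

May 9, 2008

+366 (one year; includes Feb 29, 2000) → Sep 29, 2000 (2779 left).
+365 (one year) → Sep 29, 2001 (2414 left).
+365 (one year) → Sep 29, 2002 (2049 left).
+365 (one year) → Sep 29, 2003 (1684 left).
+366 (one year; includes Feb 29, 2004) → Sep 29, 2004 (1318 left).
+365 (one year) → Sep 29, 2005 (953 left).
+365 (one year) → Sep 29, 2006 (588 left).
+365 (one year) → Sep 29, 2007 (223 left).
Sep has 30 days: +2 → Oct 1, 2007 (221 left).
Oct has 31 days: +31 → Nov 1, 2007 (190 left).
Nov has 30 days: +30 → Dec 1, 2007 (160 left).
Dec has 31 days: +31 → Jan 1, 2008 (129 left).
Jan has 31 days: +31 → Feb 1, 2008 (98 left).
Feb has 29 days: +29 → Mar 1, 2008 (69 left).
Mar has 31 days: +31 → Apr 1, 2008 (38 left).
Apr has 30 days: +30 → May 1, 2008 (8 left).
+8 → May 9, 2008.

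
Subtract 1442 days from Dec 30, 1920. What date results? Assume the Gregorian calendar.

−366 (one year; includes Feb 29, 1920) → Dec 30, 1919 (1076 left).
−365 (one year) → Dec 30, 1918 (711 left).
−365 (one year) → Dec 30, 1917 (346 left).
−30 → Nov 30, 1917 (end of Nov, 30 days; 316 left).
−30 → Oct 31, 1917 (end of Oct, 31 days; 286 left).
−31 → Sep 30, 1917 (end of Sep, 30 days; 255 left).
−30 → Aug 31, 1917 (end of Aug, 31 days; 225 left).
−31 → Jul 31, 1917 (end of Jul, 31 days; 194 left).
−31 → Jun 30, 1917 (end of Jun, 30 days; 163 left).
−30 → May 31, 1917 (end of May, 31 days; 133 left).
−31 → Apr 30, 1917 (end of Apr, 30 days; 102 left).
−30 → Mar 31, 1917 (end of Mar, 31 days; 72 left).
−31 → Feb 28, 1917 (end of Feb, 28 days; 41 left).
−28 → Jan 31, 1917 (end of Jan, 31 days; 13 left).
−13 → Jan 18, 1917.

January 18, 1917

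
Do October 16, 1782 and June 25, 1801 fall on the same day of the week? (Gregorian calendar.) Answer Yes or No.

No

From Oct 16, 1782 to Jun 25, 1801 is 6826 days.
6826 mod 7 = 1, so they are different weekdays.
(Oct 16, 1782 is a Wednesday; Jun 25, 1801 is a Thursday.)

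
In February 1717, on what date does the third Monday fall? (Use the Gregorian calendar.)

February 1, 1717 is a Monday.
The first Monday is therefore February 1 (same day).
The third Monday is 1 + 2×7 = February 15.

February 15, 1717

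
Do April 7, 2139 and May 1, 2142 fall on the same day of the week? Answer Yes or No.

From Apr 7, 2139 to May 1, 2142 is 1120 days.
1120 mod 7 = 0, so they are the same weekday.
(Apr 7, 2139 is a Tuesday; May 1, 2142 is a Tuesday.)

Yes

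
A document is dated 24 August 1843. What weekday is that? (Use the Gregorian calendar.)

Thursday

Doomsday rule: the anchor day for the 1800s is Friday. For year 43: 43÷12 = 3 r 7, and 7÷4 = 1, so 3+7+1 = 11.
Friday + 11 ≡ Tuesday — that's 1843's doomsday.
In August the doomsday date is Aug 8.
Aug 24 is 16 days after Aug 8; 16 mod 7 = 2, so Tuesday + 2 = Thursday.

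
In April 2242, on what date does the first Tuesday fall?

April 1, 2242 is a Friday.
The first Tuesday is therefore April 5 (4 days later).

April 5, 2242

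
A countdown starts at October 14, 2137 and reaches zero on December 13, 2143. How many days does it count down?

Oct 14, 2137 → Oct 14, 2138: 365 days.
Oct 14, 2138 → Oct 14, 2139: 365 days.
Oct 14, 2139 → Oct 14, 2140: 366 days (Feb 29, 2140 is in that span).
Oct 14, 2140 → Oct 14, 2141: 365 days.
Oct 14, 2141 → Oct 14, 2142: 365 days.
Oct 14, 2142 → Oct 14, 2143: 365 days.
Oct 14, 2143 → Nov 14, 2143: 31 days (October has 31).
Nov 14, 2143 → Dec 13, 2143: 29 days.
Total: 2251 days.

2251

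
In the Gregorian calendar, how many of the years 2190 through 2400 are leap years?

51

Multiples of 4 in [2190,2400]: 53.
Of those, multiples of 100: 3 (not leap unless ÷400).
Multiples of 400: 1.
Leap years = 53 − 3 + 1 = 51.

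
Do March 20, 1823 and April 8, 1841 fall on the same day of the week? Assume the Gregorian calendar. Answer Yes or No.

Yes

From Mar 20, 1823 to Apr 8, 1841 is 6594 days.
6594 mod 7 = 0, so they are the same weekday.
(Mar 20, 1823 is a Thursday; Apr 8, 1841 is a Thursday.)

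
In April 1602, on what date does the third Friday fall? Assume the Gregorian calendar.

April 19, 1602

April 1, 1602 is a Monday.
The first Friday is therefore April 5 (4 days later).
The third Friday is 5 + 2×7 = April 19.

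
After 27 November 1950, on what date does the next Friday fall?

December 1, 1950

Nov 27, 1950 is a Monday.
From Monday to the next Friday is 4 days.
Nov 27, 1950 + 4 = Dec 1, 1950.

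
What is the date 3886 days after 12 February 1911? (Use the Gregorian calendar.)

October 3, 1921

+365 (one year) → Feb 12, 1912 (3521 left).
+366 (one year; includes Feb 29, 1912) → Feb 12, 1913 (3155 left).
+365 (one year) → Feb 12, 1914 (2790 left).
+365 (one year) → Feb 12, 1915 (2425 left).
+365 (one year) → Feb 12, 1916 (2060 left).
+366 (one year; includes Feb 29, 1916) → Feb 12, 1917 (1694 left).
+365 (one year) → Feb 12, 1918 (1329 left).
+365 (one year) → Feb 12, 1919 (964 left).
+365 (one year) → Feb 12, 1920 (599 left).
+366 (one year; includes Feb 29, 1920) → Feb 12, 1921 (233 left).
Feb has 28 days: +17 → Mar 1, 1921 (216 left).
Mar has 31 days: +31 → Apr 1, 1921 (185 left).
Apr has 30 days: +30 → May 1, 1921 (155 left).
May has 31 days: +31 → Jun 1, 1921 (124 left).
Jun has 30 days: +30 → Jul 1, 1921 (94 left).
Jul has 31 days: +31 → Aug 1, 1921 (63 left).
Aug has 31 days: +31 → Sep 1, 1921 (32 left).
Sep has 30 days: +30 → Oct 1, 1921 (2 left).
+2 → Oct 3, 1921.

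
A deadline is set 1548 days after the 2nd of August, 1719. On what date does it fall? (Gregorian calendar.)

October 28, 1723

+366 (one year; includes Feb 29, 1720) → Aug 2, 1720 (1182 left).
+365 (one year) → Aug 2, 1721 (817 left).
+365 (one year) → Aug 2, 1722 (452 left).
+365 (one year) → Aug 2, 1723 (87 left).
Aug has 31 days: +30 → Sep 1, 1723 (57 left).
Sep has 30 days: +30 → Oct 1, 1723 (27 left).
+27 → Oct 28, 1723.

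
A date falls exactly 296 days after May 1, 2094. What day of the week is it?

Monday

First find the weekday of May 1, 2094. Doomsday rule: the anchor day for the 2000s is Tuesday. For year 94: 94÷12 = 7 r 10, and 10÷4 = 2, so 7+10+2 = 19.
Tuesday + 19 ≡ Sunday — that's 2094's doomsday.
In May the doomsday date is May 9.
May 1 is 8 days before May 9; 8 mod 7 = 1, so Sunday − 1 = Saturday.
296 mod 7 = 2, so 296 days after a Saturday is Saturday + 2 = Monday.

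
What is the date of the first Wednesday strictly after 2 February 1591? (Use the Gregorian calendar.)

February 6, 1591

Feb 2, 1591 is a Saturday.
From Saturday to the next Wednesday is 4 days.
Feb 2, 1591 + 4 = Feb 6, 1591.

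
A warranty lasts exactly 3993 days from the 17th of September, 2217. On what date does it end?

August 23, 2228

+365 (one year) → Sep 17, 2218 (3628 left).
+365 (one year) → Sep 17, 2219 (3263 left).
+366 (one year; includes Feb 29, 2220) → Sep 17, 2220 (2897 left).
+365 (one year) → Sep 17, 2221 (2532 left).
+365 (one year) → Sep 17, 2222 (2167 left).
+365 (one year) → Sep 17, 2223 (1802 left).
+366 (one year; includes Feb 29, 2224) → Sep 17, 2224 (1436 left).
+365 (one year) → Sep 17, 2225 (1071 left).
+365 (one year) → Sep 17, 2226 (706 left).
+365 (one year) → Sep 17, 2227 (341 left).
Sep has 30 days: +14 → Oct 1, 2227 (327 left).
Oct has 31 days: +31 → Nov 1, 2227 (296 left).
Nov has 30 days: +30 → Dec 1, 2227 (266 left).
Dec has 31 days: +31 → Jan 1, 2228 (235 left).
Jan has 31 days: +31 → Feb 1, 2228 (204 left).
Feb has 29 days: +29 → Mar 1, 2228 (175 left).
Mar has 31 days: +31 → Apr 1, 2228 (144 left).
Apr has 30 days: +30 → May 1, 2228 (114 left).
May has 31 days: +31 → Jun 1, 2228 (83 left).
Jun has 30 days: +30 → Jul 1, 2228 (53 left).
Jul has 31 days: +31 → Aug 1, 2228 (22 left).
+22 → Aug 23, 2228.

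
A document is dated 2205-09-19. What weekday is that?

Doomsday rule: the anchor day for the 2200s is Friday. For year 05: 5÷12 = 0 r 5, and 5÷4 = 1, so 0+5+1 = 6.
Friday + 6 ≡ Thursday — that's 2205's doomsday.
In September the doomsday date is Sep 5.
Sep 19 is 14 days after Sep 5; 14 mod 7 = 0, so Thursday + 0 = Thursday.

Thursday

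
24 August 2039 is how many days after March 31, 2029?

3798

Mar 31, 2029 → Mar 31, 2030: 365 days.
Mar 31, 2030 → Mar 31, 2031: 365 days.
Mar 31, 2031 → Mar 31, 2032: 366 days (Feb 29, 2032 is in that span).
Mar 31, 2032 → Mar 31, 2033: 365 days.
Mar 31, 2033 → Mar 31, 2034: 365 days.
Mar 31, 2034 → Mar 31, 2035: 365 days.
Mar 31, 2035 → Mar 31, 2036: 366 days (Feb 29, 2036 is in that span).
Mar 31, 2036 → Mar 31, 2037: 365 days.
Mar 31, 2037 → Mar 31, 2038: 365 days.
Mar 31, 2038 → Mar 31, 2039: 365 days.
Mar 31, 2039 → Apr 30, 2039: 30 days (March has 31).
Apr 30, 2039 → May 30, 2039: 30 days (April has 30).
May 30, 2039 → Jun 30, 2039: 31 days (May has 31).
Jun 30, 2039 → Jul 30, 2039: 30 days (June has 30).
Jul 30, 2039 → Aug 24, 2039: 25 days.
Total: 3798 days.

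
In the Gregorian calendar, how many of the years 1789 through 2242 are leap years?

109

Multiples of 4 in [1789,2242]: 113.
Of those, multiples of 100: 5 (not leap unless ÷400).
Multiples of 400: 1.
Leap years = 113 − 5 + 1 = 109.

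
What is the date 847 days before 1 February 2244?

October 7, 2241

−365 (one year) → Feb 1, 2243 (482 left).
−365 (one year) → Feb 1, 2242 (117 left).
−1 → Jan 31, 2242 (end of Jan, 31 days; 116 left).
−31 → Dec 31, 2241 (end of Dec, 31 days; 85 left).
−31 → Nov 30, 2241 (end of Nov, 30 days; 54 left).
−30 → Oct 31, 2241 (end of Oct, 31 days; 24 left).
−24 → Oct 7, 2241.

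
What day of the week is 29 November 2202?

Monday

Doomsday rule: the anchor day for the 2200s is Friday. For year 02: 2÷12 = 0 r 2, and 2÷4 = 0, so 0+2+0 = 2.
Friday + 2 ≡ Sunday — that's 2202's doomsday.
In November the doomsday date is Nov 7.
Nov 29 is 22 days after Nov 7; 22 mod 7 = 1, so Sunday + 1 = Monday.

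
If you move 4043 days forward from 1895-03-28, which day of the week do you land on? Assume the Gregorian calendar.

Monday

Mar 28, 1895 is a Thursday.
4043 mod 7 = 4, so 4043 days after a Thursday is Thursday + 4 = Monday.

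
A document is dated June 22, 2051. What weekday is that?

Doomsday rule: the anchor day for the 2000s is Tuesday. For year 51: 51÷12 = 4 r 3, and 3÷4 = 0, so 4+3+0 = 7.
Tuesday + 7 ≡ Tuesday — that's 2051's doomsday.
In June the doomsday date is Jun 6.
Jun 22 is 16 days after Jun 6; 16 mod 7 = 2, so Tuesday + 2 = Thursday.

Thursday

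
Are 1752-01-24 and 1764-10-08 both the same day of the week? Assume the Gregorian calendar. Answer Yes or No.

From Jan 24, 1752 to Oct 8, 1764 is 4641 days.
4641 mod 7 = 0, so they are the same weekday.
(Jan 24, 1752 is a Monday; Oct 8, 1764 is a Monday.)

Yes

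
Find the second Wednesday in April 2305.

April 12, 2305

April 1, 2305 is a Saturday.
The first Wednesday is therefore April 5 (4 days later).
The second Wednesday is 5 + 1×7 = April 12.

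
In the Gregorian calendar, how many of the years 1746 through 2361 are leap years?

Multiples of 4 in [1746,2361]: 154.
Of those, multiples of 100: 6 (not leap unless ÷400).
Multiples of 400: 1.
Leap years = 154 − 6 + 1 = 149.

149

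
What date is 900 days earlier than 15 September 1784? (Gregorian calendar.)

−366 (one year; includes Feb 29, 1784) → Sep 15, 1783 (534 left).
−365 (one year) → Sep 15, 1782 (169 left).
−15 → Aug 31, 1782 (end of Aug, 31 days; 154 left).
−31 → Jul 31, 1782 (end of Jul, 31 days; 123 left).
−31 → Jun 30, 1782 (end of Jun, 30 days; 92 left).
−30 → May 31, 1782 (end of May, 31 days; 62 left).
−31 → Apr 30, 1782 (end of Apr, 30 days; 31 left).
−30 → Mar 31, 1782 (end of Mar, 31 days; 1 left).
−1 → Mar 30, 1782.

March 30, 1782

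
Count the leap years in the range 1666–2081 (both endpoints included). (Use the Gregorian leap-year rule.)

101

Multiples of 4 in [1666,2081]: 104.
Of those, multiples of 100: 4 (not leap unless ÷400).
Multiples of 400: 1.
Leap years = 104 − 4 + 1 = 101.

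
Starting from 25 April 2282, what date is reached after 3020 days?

+365 (one year) → Apr 25, 2283 (2655 left).
+366 (one year; includes Feb 29, 2284) → Apr 25, 2284 (2289 left).
+365 (one year) → Apr 25, 2285 (1924 left).
+365 (one year) → Apr 25, 2286 (1559 left).
+365 (one year) → Apr 25, 2287 (1194 left).
+366 (one year; includes Feb 29, 2288) → Apr 25, 2288 (828 left).
+365 (one year) → Apr 25, 2289 (463 left).
+365 (one year) → Apr 25, 2290 (98 left).
Apr has 30 days: +6 → May 1, 2290 (92 left).
May has 31 days: +31 → Jun 1, 2290 (61 left).
Jun has 30 days: +30 → Jul 1, 2290 (31 left).
Jul has 31 days: +31 → Aug 1, 2290 (0 left).

August 1, 2290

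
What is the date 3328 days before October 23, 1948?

−366 (one year; includes Feb 29, 1948) → Oct 23, 1947 (2962 left).
−365 (one year) → Oct 23, 1946 (2597 left).
−365 (one year) → Oct 23, 1945 (2232 left).
−365 (one year) → Oct 23, 1944 (1867 left).
−366 (one year; includes Feb 29, 1944) → Oct 23, 1943 (1501 left).
−365 (one year) → Oct 23, 1942 (1136 left).
−365 (one year) → Oct 23, 1941 (771 left).
−365 (one year) → Oct 23, 1940 (406 left).
−366 (one year; includes Feb 29, 1940) → Oct 23, 1939 (40 left).
−23 → Sep 30, 1939 (end of Sep, 30 days; 17 left).
−17 → Sep 13, 1939.

September 13, 1939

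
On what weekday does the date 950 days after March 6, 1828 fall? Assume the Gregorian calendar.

Tuesday

First find the weekday of Mar 6, 1828. Doomsday rule: the anchor day for the 1800s is Friday. For year 28: 28÷12 = 2 r 4, and 4÷4 = 1, so 2+4+1 = 7.
Friday + 7 ≡ Friday — that's 1828's doomsday.
In March the doomsday date is Mar 14.
Mar 6 is 8 days before Mar 14; 8 mod 7 = 1, so Friday − 1 = Thursday.
950 mod 7 = 5, so 950 days after a Thursday is Thursday + 5 = Tuesday.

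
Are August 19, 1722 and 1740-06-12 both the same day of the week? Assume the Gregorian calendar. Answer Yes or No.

From Aug 19, 1722 to Jun 12, 1740 is 6507 days.
6507 mod 7 = 4, so they are different weekdays.
(Aug 19, 1722 is a Wednesday; Jun 12, 1740 is a Sunday.)

No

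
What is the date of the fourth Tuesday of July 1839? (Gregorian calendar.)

July 23, 1839

July 1, 1839 is a Monday.
The first Tuesday is therefore July 2 (1 days later).
The fourth Tuesday is 2 + 3×7 = July 23.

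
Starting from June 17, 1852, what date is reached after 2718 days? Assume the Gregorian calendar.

+365 (one year) → Jun 17, 1853 (2353 left).
+365 (one year) → Jun 17, 1854 (1988 left).
+365 (one year) → Jun 17, 1855 (1623 left).
+366 (one year; includes Feb 29, 1856) → Jun 17, 1856 (1257 left).
+365 (one year) → Jun 17, 1857 (892 left).
+365 (one year) → Jun 17, 1858 (527 left).
+365 (one year) → Jun 17, 1859 (162 left).
Jun has 30 days: +14 → Jul 1, 1859 (148 left).
Jul has 31 days: +31 → Aug 1, 1859 (117 left).
Aug has 31 days: +31 → Sep 1, 1859 (86 left).
Sep has 30 days: +30 → Oct 1, 1859 (56 left).
Oct has 31 days: +31 → Nov 1, 1859 (25 left).
+25 → Nov 26, 1859.

November 26, 1859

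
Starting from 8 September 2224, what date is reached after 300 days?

July 5, 2225

Sep has 30 days: +23 → Oct 1, 2224 (277 left).
Oct has 31 days: +31 → Nov 1, 2224 (246 left).
Nov has 30 days: +30 → Dec 1, 2224 (216 left).
Dec has 31 days: +31 → Jan 1, 2225 (185 left).
Jan has 31 days: +31 → Feb 1, 2225 (154 left).
Feb has 28 days: +28 → Mar 1, 2225 (126 left).
Mar has 31 days: +31 → Apr 1, 2225 (95 left).
Apr has 30 days: +30 → May 1, 2225 (65 left).
May has 31 days: +31 → Jun 1, 2225 (34 left).
Jun has 30 days: +30 → Jul 1, 2225 (4 left).
+4 → Jul 5, 2225.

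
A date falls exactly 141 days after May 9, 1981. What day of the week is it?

Sunday

First find the weekday of May 9, 1981. Doomsday rule: the anchor day for the 1900s is Wednesday. For year 81: 81÷12 = 6 r 9, and 9÷4 = 2, so 6+9+2 = 17.
Wednesday + 17 ≡ Saturday — that's 1981's doomsday.
In May the doomsday date is May 9.
May 9 is the doomsday itself: Saturday.
141 mod 7 = 1, so 141 days after a Saturday is Saturday + 1 = Sunday.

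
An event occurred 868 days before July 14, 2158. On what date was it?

−365 (one year) → Jul 14, 2157 (503 left).
−365 (one year) → Jul 14, 2156 (138 left).
−14 → Jun 30, 2156 (end of Jun, 30 days; 124 left).
−30 → May 31, 2156 (end of May, 31 days; 94 left).
−31 → Apr 30, 2156 (end of Apr, 30 days; 63 left).
−30 → Mar 31, 2156 (end of Mar, 31 days; 33 left).
−31 → Feb 29, 2156 (end of Feb, 29 days; 2 left).
−2 → Feb 27, 2156.

February 27, 2156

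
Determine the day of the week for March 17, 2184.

Doomsday rule: the anchor day for the 2100s is Sunday. For year 84: 84÷12 = 7 r 0, and 0÷4 = 0, so 7+0+0 = 7.
Sunday + 7 ≡ Sunday — that's 2184's doomsday.
In March the doomsday date is Mar 14.
Mar 17 is 3 days after Mar 14; 3 mod 7 = 3, so Sunday + 3 = Wednesday.

Wednesday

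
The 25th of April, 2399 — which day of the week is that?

Sunday

Doomsday rule: the anchor day for the 2300s is Wednesday. For year 99: 99÷12 = 8 r 3, and 3÷4 = 0, so 8+3+0 = 11.
Wednesday + 11 ≡ Sunday — that's 2399's doomsday.
In April the doomsday date is Apr 4.
Apr 25 is 21 days after Apr 4; 21 mod 7 = 0, so Sunday + 0 = Sunday.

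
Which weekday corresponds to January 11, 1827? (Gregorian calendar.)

Doomsday rule: the anchor day for the 1800s is Friday. For year 27: 27÷12 = 2 r 3, and 3÷4 = 0, so 2+3+0 = 5.
Friday + 5 ≡ Wednesday — that's 1827's doomsday.
In January the doomsday date is Jan 3 (1827 is not a leap year).
Jan 11 is 8 days after Jan 3; 8 mod 7 = 1, so Wednesday + 1 = Thursday.

Thursday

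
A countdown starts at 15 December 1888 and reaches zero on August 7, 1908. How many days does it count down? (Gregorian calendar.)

Dec 15, 1888 → Dec 15, 1889: 365 days.
Dec 15, 1889 → Dec 15, 1890: 365 days.
Dec 15, 1890 → Dec 15, 1891: 365 days.
Dec 15, 1891 → Dec 15, 1892: 366 days (Feb 29, 1892 is in that span).
Dec 15, 1892 → Dec 15, 1893: 365 days.
Dec 15, 1893 → Dec 15, 1894: 365 days.
Dec 15, 1894 → Dec 15, 1895: 365 days.
Dec 15, 1895 → Dec 15, 1896: 366 days (Feb 29, 1896 is in that span).
Dec 15, 1896 → Dec 15, 1897: 365 days.
Dec 15, 1897 → Dec 15, 1898: 365 days.
Dec 15, 1898 → Dec 15, 1899: 365 days.
Dec 15, 1899 → Dec 15, 1900: 365 days.
Dec 15, 1900 → Dec 15, 1901: 365 days.
Dec 15, 1901 → Dec 15, 1902: 365 days.
Dec 15, 1902 → Dec 15, 1903: 365 days.
Dec 15, 1903 → Dec 15, 1904: 366 days (Feb 29, 1904 is in that span).
Dec 15, 1904 → Dec 15, 1905: 365 days.
Dec 15, 1905 → Dec 15, 1906: 365 days.
Dec 15, 1906 → Dec 15, 1907: 365 days.
Dec 15, 1907 → Jan 15, 1908: 31 days (December has 31).
Jan 15, 1908 → Feb 15, 1908: 31 days (January has 31).
Feb 15, 1908 → Mar 15, 1908: 29 days (February has 29).
Mar 15, 1908 → Apr 15, 1908: 31 days (March has 31).
Apr 15, 1908 → May 15, 1908: 30 days (April has 30).
May 15, 1908 → Jun 15, 1908: 31 days (May has 31).
Jun 15, 1908 → Jul 15, 1908: 30 days (June has 30).
Jul 15, 1908 → Aug 7, 1908: 23 days.
Total: 7174 days.

7174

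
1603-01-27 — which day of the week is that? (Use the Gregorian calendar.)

Doomsday rule: the anchor day for the 1600s is Tuesday. For year 03: 3÷12 = 0 r 3, and 3÷4 = 0, so 0+3+0 = 3.
Tuesday + 3 ≡ Friday — that's 1603's doomsday.
In January the doomsday date is Jan 3 (1603 is not a leap year).
Jan 27 is 24 days after Jan 3; 24 mod 7 = 3, so Friday + 3 = Monday.

Monday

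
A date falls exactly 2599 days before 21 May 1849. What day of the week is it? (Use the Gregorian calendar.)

Saturday

First find the weekday of May 21, 1849. Doomsday rule: the anchor day for the 1800s is Friday. For year 49: 49÷12 = 4 r 1, and 1÷4 = 0, so 4+1+0 = 5.
Friday + 5 ≡ Wednesday — that's 1849's doomsday.
In May the doomsday date is May 9.
May 21 is 12 days after May 9; 12 mod 7 = 5, so Wednesday + 5 = Monday.
2599 mod 7 = 2, so 2599 days before a Monday is Monday − 2 = Saturday.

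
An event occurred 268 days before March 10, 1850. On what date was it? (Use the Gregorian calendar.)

June 15, 1849

−10 → Feb 28, 1850 (end of Feb, 28 days; 258 left).
−28 → Jan 31, 1850 (end of Jan, 31 days; 230 left).
−31 → Dec 31, 1849 (end of Dec, 31 days; 199 left).
−31 → Nov 30, 1849 (end of Nov, 30 days; 168 left).
−30 → Oct 31, 1849 (end of Oct, 31 days; 138 left).
−31 → Sep 30, 1849 (end of Sep, 30 days; 107 left).
−30 → Aug 31, 1849 (end of Aug, 31 days; 77 left).
−31 → Jul 31, 1849 (end of Jul, 31 days; 46 left).
−31 → Jun 30, 1849 (end of Jun, 30 days; 15 left).
−15 → Jun 15, 1849.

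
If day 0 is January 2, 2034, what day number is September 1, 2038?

1703

Jan 2, 2034 → Jan 2, 2035: 365 days.
Jan 2, 2035 → Jan 2, 2036: 365 days.
Jan 2, 2036 → Jan 2, 2037: 366 days (Feb 29, 2036 is in that span).
Jan 2, 2037 → Jan 2, 2038: 365 days.
Jan 2, 2038 → Feb 2, 2038: 31 days (January has 31).
Feb 2, 2038 → Mar 2, 2038: 28 days (February has 28).
Mar 2, 2038 → Apr 2, 2038: 31 days (March has 31).
Apr 2, 2038 → May 2, 2038: 30 days (April has 30).
May 2, 2038 → Jun 2, 2038: 31 days (May has 31).
Jun 2, 2038 → Jul 2, 2038: 30 days (June has 30).
Jul 2, 2038 → Aug 2, 2038: 31 days (July has 31).
Aug 2, 2038 → Sep 1, 2038: 30 days.
Total: 1703 days.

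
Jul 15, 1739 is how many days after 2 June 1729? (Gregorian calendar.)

Jun 2, 1729 → Jun 2, 1730: 365 days.
Jun 2, 1730 → Jun 2, 1731: 365 days.
Jun 2, 1731 → Jun 2, 1732: 366 days (Feb 29, 1732 is in that span).
Jun 2, 1732 → Jun 2, 1733: 365 days.
Jun 2, 1733 → Jun 2, 1734: 365 days.
Jun 2, 1734 → Jun 2, 1735: 365 days.
Jun 2, 1735 → Jun 2, 1736: 366 days (Feb 29, 1736 is in that span).
Jun 2, 1736 → Jun 2, 1737: 365 days.
Jun 2, 1737 → Jun 2, 1738: 365 days.
Jun 2, 1738 → Jun 2, 1739: 365 days.
Jun 2, 1739 → Jul 2, 1739: 30 days (June has 30).
Jul 2, 1739 → Jul 15, 1739: 13 days.
Total: 3695 days.

3695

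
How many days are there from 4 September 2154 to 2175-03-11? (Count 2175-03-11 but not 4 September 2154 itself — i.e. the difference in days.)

Sep 4, 2154 → Sep 4, 2155: 365 days.
Sep 4, 2155 → Sep 4, 2156: 366 days (Feb 29, 2156 is in that span).
Sep 4, 2156 → Sep 4, 2157: 365 days.
Sep 4, 2157 → Sep 4, 2158: 365 days.
Sep 4, 2158 → Sep 4, 2159: 365 days.
Sep 4, 2159 → Sep 4, 2160: 366 days (Feb 29, 2160 is in that span).
Sep 4, 2160 → Sep 4, 2161: 365 days.
Sep 4, 2161 → Sep 4, 2162: 365 days.
Sep 4, 2162 → Sep 4, 2163: 365 days.
Sep 4, 2163 → Sep 4, 2164: 366 days (Feb 29, 2164 is in that span).
Sep 4, 2164 → Sep 4, 2165: 365 days.
Sep 4, 2165 → Sep 4, 2166: 365 days.
Sep 4, 2166 → Sep 4, 2167: 365 days.
Sep 4, 2167 → Sep 4, 2168: 366 days (Feb 29, 2168 is in that span).
Sep 4, 2168 → Sep 4, 2169: 365 days.
Sep 4, 2169 → Sep 4, 2170: 365 days.
Sep 4, 2170 → Sep 4, 2171: 365 days.
Sep 4, 2171 → Sep 4, 2172: 366 days (Feb 29, 2172 is in that span).
Sep 4, 2172 → Sep 4, 2173: 365 days.
Sep 4, 2173 → Sep 4, 2174: 365 days.
Sep 4, 2174 → Oct 4, 2174: 30 days (September has 30).
Oct 4, 2174 → Nov 4, 2174: 31 days (October has 31).
Nov 4, 2174 → Dec 4, 2174: 30 days (November has 30).
Dec 4, 2174 → Jan 4, 2175: 31 days (December has 31).
Jan 4, 2175 → Feb 4, 2175: 31 days (January has 31).
Feb 4, 2175 → Mar 4, 2175: 28 days (February has 28).
Mar 4, 2175 → Mar 11, 2175: 7 days.
Total: 7493 days.

7493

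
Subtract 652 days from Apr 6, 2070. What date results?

June 23, 2068

−365 (one year) → Apr 6, 2069 (287 left).
−6 → Mar 31, 2069 (end of Mar, 31 days; 281 left).
−31 → Feb 28, 2069 (end of Feb, 28 days; 250 left).
−28 → Jan 31, 2069 (end of Jan, 31 days; 222 left).
−31 → Dec 31, 2068 (end of Dec, 31 days; 191 left).
−31 → Nov 30, 2068 (end of Nov, 30 days; 160 left).
−30 → Oct 31, 2068 (end of Oct, 31 days; 130 left).
−31 → Sep 30, 2068 (end of Sep, 30 days; 99 left).
−30 → Aug 31, 2068 (end of Aug, 31 days; 69 left).
−31 → Jul 31, 2068 (end of Jul, 31 days; 38 left).
−31 → Jun 30, 2068 (end of Jun, 30 days; 7 left).
−7 → Jun 23, 2068.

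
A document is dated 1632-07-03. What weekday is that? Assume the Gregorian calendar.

Doomsday rule: the anchor day for the 1600s is Tuesday. For year 32: 32÷12 = 2 r 8, and 8÷4 = 2, so 2+8+2 = 12.
Tuesday + 12 ≡ Sunday — that's 1632's doomsday.
In July the doomsday date is Jul 11.
Jul 3 is 8 days before Jul 11; 8 mod 7 = 1, so Sunday − 1 = Saturday.

Saturday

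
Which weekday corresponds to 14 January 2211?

Monday

Doomsday rule: the anchor day for the 2200s is Friday. For year 11: 11÷12 = 0 r 11, and 11÷4 = 2, so 0+11+2 = 13.
Friday + 13 ≡ Thursday — that's 2211's doomsday.
In January the doomsday date is Jan 3 (2211 is not a leap year).
Jan 14 is 11 days after Jan 3; 11 mod 7 = 4, so Thursday + 4 = Monday.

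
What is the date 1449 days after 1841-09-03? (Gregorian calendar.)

+365 (one year) → Sep 3, 1842 (1084 left).
+365 (one year) → Sep 3, 1843 (719 left).
+366 (one year; includes Feb 29, 1844) → Sep 3, 1844 (353 left).
Sep has 30 days: +28 → Oct 1, 1844 (325 left).
Oct has 31 days: +31 → Nov 1, 1844 (294 left).
Nov has 30 days: +30 → Dec 1, 1844 (264 left).
Dec has 31 days: +31 → Jan 1, 1845 (233 left).
Jan has 31 days: +31 → Feb 1, 1845 (202 left).
Feb has 28 days: +28 → Mar 1, 1845 (174 left).
Mar has 31 days: +31 → Apr 1, 1845 (143 left).
Apr has 30 days: +30 → May 1, 1845 (113 left).
May has 31 days: +31 → Jun 1, 1845 (82 left).
Jun has 30 days: +30 → Jul 1, 1845 (52 left).
Jul has 31 days: +31 → Aug 1, 1845 (21 left).
+21 → Aug 22, 1845.

August 22, 1845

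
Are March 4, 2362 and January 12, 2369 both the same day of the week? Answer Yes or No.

Yes

From Mar 4, 2362 to Jan 12, 2369 is 2506 days.
2506 mod 7 = 0, so they are the same weekday.
(Mar 4, 2362 is a Sunday; Jan 12, 2369 is a Sunday.)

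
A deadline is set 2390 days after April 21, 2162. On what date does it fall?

November 5, 2168

+365 (one year) → Apr 21, 2163 (2025 left).
+366 (one year; includes Feb 29, 2164) → Apr 21, 2164 (1659 left).
+365 (one year) → Apr 21, 2165 (1294 left).
+365 (one year) → Apr 21, 2166 (929 left).
+365 (one year) → Apr 21, 2167 (564 left).
+366 (one year; includes Feb 29, 2168) → Apr 21, 2168 (198 left).
Apr has 30 days: +10 → May 1, 2168 (188 left).
May has 31 days: +31 → Jun 1, 2168 (157 left).
Jun has 30 days: +30 → Jul 1, 2168 (127 left).
Jul has 31 days: +31 → Aug 1, 2168 (96 left).
Aug has 31 days: +31 → Sep 1, 2168 (65 left).
Sep has 30 days: +30 → Oct 1, 2168 (35 left).
Oct has 31 days: +31 → Nov 1, 2168 (4 left).
+4 → Nov 5, 2168.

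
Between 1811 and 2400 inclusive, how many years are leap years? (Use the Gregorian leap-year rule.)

144

Multiples of 4 in [1811,2400]: 148.
Of those, multiples of 100: 6 (not leap unless ÷400).
Multiples of 400: 2.
Leap years = 148 − 6 + 2 = 144.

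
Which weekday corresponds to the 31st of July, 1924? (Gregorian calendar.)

Doomsday rule: the anchor day for the 1900s is Wednesday. For year 24: 24÷12 = 2 r 0, and 0÷4 = 0, so 2+0+0 = 2.
Wednesday + 2 ≡ Friday — that's 1924's doomsday.
In July the doomsday date is Jul 11.
Jul 31 is 20 days after Jul 11; 20 mod 7 = 6, so Friday + 6 = Thursday.

Thursday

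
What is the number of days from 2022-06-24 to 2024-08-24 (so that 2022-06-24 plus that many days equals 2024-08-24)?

792

Jun 24, 2022 → Jun 24, 2023: 365 days.
Jun 24, 2023 → Jun 24, 2024: 366 days (Feb 29, 2024 is in that span).
Jun 24, 2024 → Jul 24, 2024: 30 days (June has 30).
Jul 24, 2024 → Aug 24, 2024: 31 days.
Total: 792 days.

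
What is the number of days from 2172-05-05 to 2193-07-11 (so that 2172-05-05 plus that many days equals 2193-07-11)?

May 5, 2172 → May 5, 2173: 365 days.
May 5, 2173 → May 5, 2174: 365 days.
May 5, 2174 → May 5, 2175: 365 days.
May 5, 2175 → May 5, 2176: 366 days (Feb 29, 2176 is in that span).
May 5, 2176 → May 5, 2177: 365 days.
May 5, 2177 → May 5, 2178: 365 days.
May 5, 2178 → May 5, 2179: 365 days.
May 5, 2179 → May 5, 2180: 366 days (Feb 29, 2180 is in that span).
May 5, 2180 → May 5, 2181: 365 days.
May 5, 2181 → May 5, 2182: 365 days.
May 5, 2182 → May 5, 2183: 365 days.
May 5, 2183 → May 5, 2184: 366 days (Feb 29, 2184 is in that span).
May 5, 2184 → May 5, 2185: 365 days.
May 5, 2185 → May 5, 2186: 365 days.
May 5, 2186 → May 5, 2187: 365 days.
May 5, 2187 → May 5, 2188: 366 days (Feb 29, 2188 is in that span).
May 5, 2188 → May 5, 2189: 365 days.
May 5, 2189 → May 5, 2190: 365 days.
May 5, 2190 → May 5, 2191: 365 days.
May 5, 2191 → May 5, 2192: 366 days (Feb 29, 2192 is in that span).
May 5, 2192 → May 5, 2193: 365 days.
May 5, 2193 → Jun 5, 2193: 31 days (May has 31).
Jun 5, 2193 → Jul 5, 2193: 30 days (June has 30).
Jul 5, 2193 → Jul 11, 2193: 6 days.
Total: 7737 days.

7737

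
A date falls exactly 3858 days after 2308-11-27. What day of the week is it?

Nov 27, 2308 is a Friday.
3858 mod 7 = 1, so 3858 days after a Friday is Friday + 1 = Saturday.

Saturday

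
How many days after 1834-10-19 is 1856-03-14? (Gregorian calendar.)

Oct 19, 1834 → Oct 19, 1835: 365 days.
Oct 19, 1835 → Oct 19, 1836: 366 days (Feb 29, 1836 is in that span).
Oct 19, 1836 → Oct 19, 1837: 365 days.
Oct 19, 1837 → Oct 19, 1838: 365 days.
Oct 19, 1838 → Oct 19, 1839: 365 days.
Oct 19, 1839 → Oct 19, 1840: 366 days (Feb 29, 1840 is in that span).
Oct 19, 1840 → Oct 19, 1841: 365 days.
Oct 19, 1841 → Oct 19, 1842: 365 days.
Oct 19, 1842 → Oct 19, 1843: 365 days.
Oct 19, 1843 → Oct 19, 1844: 366 days (Feb 29, 1844 is in that span).
Oct 19, 1844 → Oct 19, 1845: 365 days.
Oct 19, 1845 → Oct 19, 1846: 365 days.
Oct 19, 1846 → Oct 19, 1847: 365 days.
Oct 19, 1847 → Oct 19, 1848: 366 days (Feb 29, 1848 is in that span).
Oct 19, 1848 → Oct 19, 1849: 365 days.
Oct 19, 1849 → Oct 19, 1850: 365 days.
Oct 19, 1850 → Oct 19, 1851: 365 days.
Oct 19, 1851 → Oct 19, 1852: 366 days (Feb 29, 1852 is in that span).
Oct 19, 1852 → Oct 19, 1853: 365 days.
Oct 19, 1853 → Oct 19, 1854: 365 days.
Oct 19, 1854 → Oct 19, 1855: 365 days.
Oct 19, 1855 → Nov 19, 1855: 31 days (October has 31).
Nov 19, 1855 → Dec 19, 1855: 30 days (November has 30).
Dec 19, 1855 → Jan 19, 1856: 31 days (December has 31).
Jan 19, 1856 → Feb 19, 1856: 31 days (January has 31).
Feb 19, 1856 → Mar 14, 1856: 24 days.
Total: 7817 days.

7817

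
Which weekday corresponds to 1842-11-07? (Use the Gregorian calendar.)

Monday

Doomsday rule: the anchor day for the 1800s is Friday. For year 42: 42÷12 = 3 r 6, and 6÷4 = 1, so 3+6+1 = 10.
Friday + 10 ≡ Monday — that's 1842's doomsday.
In November the doomsday date is Nov 7.
Nov 7 is the doomsday itself: Monday.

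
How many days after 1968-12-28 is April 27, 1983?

5233

Dec 28, 1968 → Dec 28, 1969: 365 days.
Dec 28, 1969 → Dec 28, 1970: 365 days.
Dec 28, 1970 → Dec 28, 1971: 365 days.
Dec 28, 1971 → Dec 28, 1972: 366 days (Feb 29, 1972 is in that span).
Dec 28, 1972 → Dec 28, 1973: 365 days.
Dec 28, 1973 → Dec 28, 1974: 365 days.
Dec 28, 1974 → Dec 28, 1975: 365 days.
Dec 28, 1975 → Dec 28, 1976: 366 days (Feb 29, 1976 is in that span).
Dec 28, 1976 → Dec 28, 1977: 365 days.
Dec 28, 1977 → Dec 28, 1978: 365 days.
Dec 28, 1978 → Dec 28, 1979: 365 days.
Dec 28, 1979 → Dec 28, 1980: 366 days (Feb 29, 1980 is in that span).
Dec 28, 1980 → Dec 28, 1981: 365 days.
Dec 28, 1981 → Dec 28, 1982: 365 days.
Dec 28, 1982 → Jan 28, 1983: 31 days (December has 31).
Jan 28, 1983 → Feb 28, 1983: 31 days (January has 31).
Feb 28, 1983 → Mar 28, 1983: 28 days (February has 28).
Mar 28, 1983 → Apr 27, 1983: 30 days.
Total: 5233 days.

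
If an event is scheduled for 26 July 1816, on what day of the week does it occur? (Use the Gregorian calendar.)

Doomsday rule: the anchor day for the 1800s is Friday. For year 16: 16÷12 = 1 r 4, and 4÷4 = 1, so 1+4+1 = 6.
Friday + 6 ≡ Thursday — that's 1816's doomsday.
In July the doomsday date is Jul 11.
Jul 26 is 15 days after Jul 11; 15 mod 7 = 1, so Thursday + 1 = Friday.

Friday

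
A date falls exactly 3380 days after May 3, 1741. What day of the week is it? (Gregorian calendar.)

Tuesday

May 3, 1741 is a Wednesday.
3380 mod 7 = 6, so 3380 days after a Wednesday is Wednesday + 6 = Tuesday.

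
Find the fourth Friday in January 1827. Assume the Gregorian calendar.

January 26, 1827

January 1, 1827 is a Monday.
The first Friday is therefore January 5 (4 days later).
The fourth Friday is 5 + 3×7 = January 26.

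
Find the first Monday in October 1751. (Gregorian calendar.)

October 4, 1751

October 1, 1751 is a Friday.
The first Monday is therefore October 4 (3 days later).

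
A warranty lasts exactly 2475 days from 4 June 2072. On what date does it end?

+365 (one year) → Jun 4, 2073 (2110 left).
+365 (one year) → Jun 4, 2074 (1745 left).
+365 (one year) → Jun 4, 2075 (1380 left).
+366 (one year; includes Feb 29, 2076) → Jun 4, 2076 (1014 left).
+365 (one year) → Jun 4, 2077 (649 left).
+365 (one year) → Jun 4, 2078 (284 left).
Jun has 30 days: +27 → Jul 1, 2078 (257 left).
Jul has 31 days: +31 → Aug 1, 2078 (226 left).
Aug has 31 days: +31 → Sep 1, 2078 (195 left).
Sep has 30 days: +30 → Oct 1, 2078 (165 left).
Oct has 31 days: +31 → Nov 1, 2078 (134 left).
Nov has 30 days: +30 → Dec 1, 2078 (104 left).
Dec has 31 days: +31 → Jan 1, 2079 (73 left).
Jan has 31 days: +31 → Feb 1, 2079 (42 left).
Feb has 28 days: +28 → Mar 1, 2079 (14 left).
+14 → Mar 15, 2079.

March 15, 2079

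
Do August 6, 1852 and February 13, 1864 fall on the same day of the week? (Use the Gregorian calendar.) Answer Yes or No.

No

From Aug 6, 1852 to Feb 13, 1864 is 4208 days.
4208 mod 7 = 1, so they are different weekdays.
(Aug 6, 1852 is a Friday; Feb 13, 1864 is a Saturday.)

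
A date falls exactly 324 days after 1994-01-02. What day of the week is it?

First find the weekday of Jan 2, 1994. Doomsday rule: the anchor day for the 1900s is Wednesday. For year 94: 94÷12 = 7 r 10, and 10÷4 = 2, so 7+10+2 = 19.
Wednesday + 19 ≡ Monday — that's 1994's doomsday.
In January the doomsday date is Jan 3 (1994 is not a leap year).
Jan 2 is 1 day before Jan 3; 1 mod 7 = 1, so Monday − 1 = Sunday.
324 mod 7 = 2, so 324 days after a Sunday is Sunday + 2 = Tuesday.

Tuesday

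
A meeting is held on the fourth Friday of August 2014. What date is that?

August 1, 2014 is a Friday.
The first Friday is therefore August 1 (same day).
The fourth Friday is 1 + 3×7 = August 22.

August 22, 2014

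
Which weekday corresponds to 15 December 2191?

Thursday

January 1, 2191 is a Saturday.
Jan 1, 2191 → Feb 1, 2191: 31 days (January has 31).
Feb 1, 2191 → Mar 1, 2191: 28 days (February has 28).
Mar 1, 2191 → Apr 1, 2191: 31 days (March has 31).
Apr 1, 2191 → May 1, 2191: 30 days (April has 30).
May 1, 2191 → Jun 1, 2191: 31 days (May has 31).
Jun 1, 2191 → Jul 1, 2191: 30 days (June has 30).
Jul 1, 2191 → Aug 1, 2191: 31 days (July has 31).
Aug 1, 2191 → Sep 1, 2191: 31 days (August has 31).
Sep 1, 2191 → Oct 1, 2191: 30 days (September has 30).
Oct 1, 2191 → Nov 1, 2191: 31 days (October has 31).
Nov 1, 2191 → Dec 1, 2191: 30 days (November has 30).
Dec 1, 2191 → Dec 15, 2191: 14 days.
Total: 348 days.
348 mod 7 = 5, so Saturday + 5 = Thursday.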